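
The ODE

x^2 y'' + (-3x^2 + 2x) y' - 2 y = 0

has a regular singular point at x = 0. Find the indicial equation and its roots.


Divide by x^2 to reach normal form y'' + P_1(x) y' + P_2(x) y = 0 with P_1(x) = -3 + 2/x and P_2(x) = -2/x^2.
x = 0 is a singular point because the y'-coefficient -3 + 2/x has a pole at x = 0 and the y-coefficient -2/x^2 has a pole at x = 0.
It is a regular singular point because x P_1(x) = p(x) = 2 - 3x and x^2 P_2(x) = q(x) = -2 are polynomials, hence analytic at x = 0.
p(0) = 2,  q(0) = -2.
Indicial equation: r(r-1) + p(0) r + q(0) = 0, i.e. r^2 + (p(0) - 1) r + q(0) = 0, i.e. r^2 + 1 r - 2 = 0.
Discriminant: (1)^2 - 4(-2) = 9, so r = (-1 ± 3)/2.
Solving: r_1 = 1, r_2 = -2.

indicial: r^2 + 1 r - 2 = 0; roots r_1 = 1, r_2 = -2


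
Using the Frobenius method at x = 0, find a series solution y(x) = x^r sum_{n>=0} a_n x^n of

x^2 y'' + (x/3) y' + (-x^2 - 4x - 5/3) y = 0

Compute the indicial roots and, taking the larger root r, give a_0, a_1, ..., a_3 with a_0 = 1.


Write in Frobenius form y'' + (p(x)/x) y' + (q(x)/x^2) y = 0:
  p(x) = 1/3,  q(x) = -x^2 - 4x - 5/3.
Indicial equation: r(r-1) + (1/3) r + (-5/3) = 0 -> roots r_1 = 5/3, r_2 = -1.
Take r = r_1 = 5/3. Let y(x) = x^r sum_{n>=0} a_n x^n with a_0 = 1.
Substitute y = x^r sum a_n x^n and match x^{r+n}. The recurrence is
  D(n) a_n - 4 a_{n-1} - 1 a_{n-2} = 0,  where D(n) = (r+n)(r+n-1) + (1/3)(r+n) + (-5/3).
  a_n = [4 a_{n-1} + 1 a_{n-2}] / D(n).
Since the indicial polynomial factors as (r - r_1)(r - r_2), D(n) = (r_1 + n - r_1)(r_1 + n - r_2) = n(n + 8/3).
Evaluating step by step (a_0 = 1):
  n = 1: D(1) = 1(1 + 8/3) = 11/3; numerator = 4(1) = 4; a_1 = (4)/(11/3) = 12/11
  n = 2: D(2) = 2(2 + 8/3) = 28/3; numerator = 4(12/11) + 1(1) = 59/11; a_2 = (59/11)/(28/3) = 177/308
  n = 3: D(3) = 3(3 + 8/3) = 17; numerator = 4(177/308) + 1(12/11) = 261/77; a_3 = (261/77)/(17) = 261/1309

r = 5/3; a_0 = 1; a_1 = 12/11; a_2 = 177/308; a_3 = 261/1309


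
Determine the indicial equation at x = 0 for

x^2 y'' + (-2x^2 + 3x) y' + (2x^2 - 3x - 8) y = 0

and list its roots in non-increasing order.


Divide by x^2 to reach normal form y'' + P_1(x) y' + P_2(x) y = 0 with P_1(x) = -2 + 3/x and P_2(x) = 2 - 3/x - 8/x^2.
x = 0 is a singular point because the y'-coefficient -2 + 3/x has a pole at x = 0 and the y-coefficient 2 - 3/x - 8/x^2 has a pole at x = 0.
It is a regular singular point because x P_1(x) = p(x) = 3 - 2x and x^2 P_2(x) = q(x) = 2x^2 - 3x - 8 are polynomials, hence analytic at x = 0.
p(0) = 3,  q(0) = -8.
Indicial equation: r(r-1) + p(0) r + q(0) = 0, i.e. r^2 + (p(0) - 1) r + q(0) = 0, i.e. r^2 + 2 r - 8 = 0.
Discriminant: (2)^2 - 4(-8) = 36, so r = (-2 ± 6)/2.
Solving: r_1 = 2, r_2 = -4.

indicial: r^2 + 2 r - 8 = 0; roots r_1 = 2, r_2 = -4


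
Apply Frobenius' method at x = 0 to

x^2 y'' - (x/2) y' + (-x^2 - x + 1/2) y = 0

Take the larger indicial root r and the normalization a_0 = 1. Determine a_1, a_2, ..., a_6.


Write in Frobenius form y'' + (p(x)/x) y' + (q(x)/x^2) y = 0:
  p(x) = -1/2,  q(x) = -x^2 - x + 1/2.
Indicial equation: r(r-1) + (-1/2) r + (1/2) = 0 -> roots r_1 = 1, r_2 = 1/2.
Take r = r_1 = 1. Let y(x) = x^r sum_{n>=0} a_n x^n with a_0 = 1.
Substitute y = x^r sum a_n x^n and match x^{r+n}. The recurrence is
  D(n) a_n - 1 a_{n-1} - 1 a_{n-2} = 0,  where D(n) = (r+n)(r+n-1) + (-1/2)(r+n) + (1/2).
  a_n = [1 a_{n-1} + 1 a_{n-2}] / D(n).
Since the indicial polynomial factors as (r - r_1)(r - r_2), D(n) = (r_1 + n - r_1)(r_1 + n - r_2) = n(n + 1/2).
Evaluating step by step (a_0 = 1):
  n = 1: D(1) = 1(1 + 1/2) = 3/2; numerator = 1(1) = 1; a_1 = (1)/(3/2) = 2/3
  n = 2: D(2) = 2(2 + 1/2) = 5; numerator = 1(2/3) + 1(1) = 5/3; a_2 = (5/3)/(5) = 1/3
  n = 3: D(3) = 3(3 + 1/2) = 21/2; numerator = 1(1/3) + 1(2/3) = 1; a_3 = (1)/(21/2) = 2/21
  n = 4: D(4) = 4(4 + 1/2) = 18; numerator = 1(2/21) + 1(1/3) = 3/7; a_4 = (3/7)/(18) = 1/42
  n = 5: D(5) = 5(5 + 1/2) = 55/2; numerator = 1(1/42) + 1(2/21) = 5/42; a_5 = (5/42)/(55/2) = 1/231
  n = 6: D(6) = 6(6 + 1/2) = 39; numerator = 1(1/231) + 1(1/42) = 13/462; a_6 = (13/462)/(39) = 1/1386

r = 1; a_0 = 1; a_1 = 2/3; a_2 = 1/3; a_3 = 2/21; a_4 = 1/42; a_5 = 1/231; a_6 = 1/1386


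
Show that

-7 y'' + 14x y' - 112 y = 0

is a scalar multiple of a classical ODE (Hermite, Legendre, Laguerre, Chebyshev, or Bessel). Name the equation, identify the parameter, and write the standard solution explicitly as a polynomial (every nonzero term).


All three coefficients share the factor -7; dividing through by -7 gives  y'' - 2x y' + 16 y = 0.
This matches the Hermite equation y'' - 2x y' + 2n y = 0 with 2n = 16, so n = 8; the polynomial solution is H_8(x).
With y = sum_k a_k x^k, matching x^k gives (k+2)(k+1) a_{k+2} = 2(k - n) a_k = 2(k - 8) a_k. The right side vanishes at k = 8, so the series with the parity of 8 terminates at degree 8.
Standard normalization: leading coefficient of H_n is 2^n, so a_8 = 2^8 = 256. Work downward with a_k = (k+1)(k+2) a_{k+2} / (2(k - n)):
  a_6 = (7)(8)(256) / (2(6 - 8)) = 14336/(-4) = -3584
  a_4 = (5)(6)(-3584) / (2(4 - 8)) = -107520/(-8) = 13440
  a_2 = (3)(4)(13440) / (2(2 - 8)) = 161280/(-12) = -13440
  a_0 = (1)(2)(-13440) / (2(0 - 8)) = -26880/(-16) = 1680
Hence H_8(x) = 256 x^8 - 3584 x^6 + 13440 x^4 - 13440 x^2 + 1680.

H_8(x); series = 256 x^8 - 3584 x^6 + 13440 x^4 - 13440 x^2 + 1680


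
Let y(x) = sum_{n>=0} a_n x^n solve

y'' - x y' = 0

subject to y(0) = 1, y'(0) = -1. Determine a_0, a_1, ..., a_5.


Ansatz: y(x) = sum_{n>=0} a_n x^n, so y'(x) = sum_{n>=1} n a_n x^(n-1) and y''(x) = sum_{n>=2} n(n-1) a_n x^(n-2).
Substitute into P(x) y'' + Q(x) y' + R(x) y = 0 with P(x) = 1, Q(x) = -x, R(x) = 0, and match powers of x.
Initial conditions: a_0 = 1, a_1 = -1.
Setting the coefficient of each power of x to zero and solving order by order (substituting the coefficients already found):
  x^0: 2 a_2 = 0  ->  a_2 = 0
  x^1: 6 a_3 - a_1 = 0  ->  6 a_3 = a_1 = -1  ->  a_3 = -1/6
  x^2: 12 a_4 - 2 a_2 = 0  ->  12 a_4 = 2 a_2 = 0  ->  a_4 = 0
  x^3: 20 a_5 - 3 a_3 = 0  ->  20 a_5 = 3 a_3 = -1/2  ->  a_5 = -1/40
Truncated series: y(x) = 1 - x - (1/6) x^3 - (1/40) x^5 + O(x^6).

a_0 = 1; a_1 = -1; a_2 = 0; a_3 = -1/6; a_4 = 0; a_5 = -1/40


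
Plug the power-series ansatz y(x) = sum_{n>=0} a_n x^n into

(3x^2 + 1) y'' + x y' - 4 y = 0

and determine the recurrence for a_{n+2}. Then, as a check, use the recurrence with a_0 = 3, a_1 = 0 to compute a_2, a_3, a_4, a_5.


Substitute y = sum_n a_n x^n.
(1 + 3 x^2) y'' contributes (n+2)(n+1) a_{n+2} + 3 n(n-1) a_n at x^n.
x y'(x) contributes n a_n at x^n.
-4 y(x) contributes -4 a_n at x^n.
Matching x^n: (n+2)(n+1) a_{n+2} + (3 n(n-1) + n - 4) a_n = 0.
Thus a_{n+2} = (-3 n(n-1) - n + 4) / ((n+1)(n+2)) * a_n.

Check with a_0 = 3, a_1 = 0 (apply the recurrence for n = 0, 1, 2, 3): a_0 = 3, a_1 = 0, a_2 = 6, a_3 = 0, a_4 = -2, a_5 = 0.

a_(n+2) = (-3 n(n-1) - n + 4) / ((n+1)(n+2)) * a_n; check: a_0 = 3, a_1 = 0, a_2 = 6, a_3 = 0, a_4 = -2, a_5 = 0


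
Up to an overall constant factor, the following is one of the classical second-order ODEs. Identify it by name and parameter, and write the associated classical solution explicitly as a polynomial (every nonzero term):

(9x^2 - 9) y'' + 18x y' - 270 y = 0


All three coefficients share the factor -9; dividing through by -9 gives  (1 - x^2) y'' - 2x y' + 30 y = 0.
This matches the Legendre equation (1 - x^2) y'' - 2x y' + n(n+1) y = 0 (note the -2x y' term) with n(n+1) = 30, so n = 5; the polynomial solution is P_5(x).
With y = sum_k a_k x^k, matching x^k gives (k+2)(k+1) a_{k+2} = [k(k+1) - n(n+1)] a_k = (k - 5)(k + 6) a_k. The right side vanishes at k = 5, so the series with the parity of 5 terminates at degree 5.
Standard normalization (P_n(1) = 1): leading coefficient (2n)!/(2^n (n!)^2) = 3628800/(32*14400) = 63/8, so a_5 = 63/8. Work downward with a_k = (k+1)(k+2) a_{k+2} / ((k - 5)(k + 6)):
  a_3 = (4)(5)(63/8) / ((3 - 5)(3 + 6)) = (315/2)/(-18) = -35/4
  a_1 = (2)(3)(-35/4) / ((1 - 5)(1 + 6)) = (-105/2)/(-28) = 15/8
Hence P_5(x) = 63 x^5/8 - 35 x^3/4 + 15 x/8.

P_5(x); series = 63 x^5/8 - 35 x^3/4 + 15 x/8


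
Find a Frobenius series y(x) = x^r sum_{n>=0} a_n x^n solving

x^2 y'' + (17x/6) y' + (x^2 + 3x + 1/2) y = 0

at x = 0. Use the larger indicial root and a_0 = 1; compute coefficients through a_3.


Write in Frobenius form y'' + (p(x)/x) y' + (q(x)/x^2) y = 0:
  p(x) = 17/6,  q(x) = x^2 + 3x + 1/2.
Indicial equation: r(r-1) + (17/6) r + (1/2) = 0 -> roots r_1 = -1/3, r_2 = -3/2.
Take r = r_1 = -1/3. Let y(x) = x^r sum_{n>=0} a_n x^n with a_0 = 1.
Substitute y = x^r sum a_n x^n and match x^{r+n}. The recurrence is
  D(n) a_n + 3 a_{n-1} + 1 a_{n-2} = 0,  where D(n) = (r+n)(r+n-1) + (17/6)(r+n) + (1/2).
  a_n = [-3 a_{n-1} - 1 a_{n-2}] / D(n).
Since the indicial polynomial factors as (r - r_1)(r - r_2), D(n) = (r_1 + n - r_1)(r_1 + n - r_2) = n(n + 7/6).
Evaluating step by step (a_0 = 1):
  n = 1: D(1) = 1(1 + 7/6) = 13/6; numerator = -3(1) = -3; a_1 = (-3)/(13/6) = -18/13
  n = 2: D(2) = 2(2 + 7/6) = 19/3; numerator = -3(-18/13) - 1(1) = 41/13; a_2 = (41/13)/(19/3) = 123/247
  n = 3: D(3) = 3(3 + 7/6) = 25/2; numerator = -3(123/247) - 1(-18/13) = -27/247; a_3 = (-27/247)/(25/2) = -54/6175

r = -1/3; a_0 = 1; a_1 = -18/13; a_2 = 123/247; a_3 = -54/6175


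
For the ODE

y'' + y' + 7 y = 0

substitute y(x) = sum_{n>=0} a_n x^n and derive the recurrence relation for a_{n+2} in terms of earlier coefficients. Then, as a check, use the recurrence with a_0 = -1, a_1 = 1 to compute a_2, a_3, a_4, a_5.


Substitute y = sum_n a_n x^n.
y''(x) has coefficient (n+2)(n+1) a_{n+2} at x^n;
y'(x) has coefficient (n+1) a_{n+1} at x^n;
7 y(x) has coefficient 7 a_n at x^n.
Matching x^n: (n+2)(n+1) a_{n+2} + (n+1) a_{n+1} + 7 a_n = 0.
Thus a_{n+2} = [-(n+1) a_{n+1} - 7 a_n] / ((n+1)(n+2)).

Check with a_0 = -1, a_1 = 1 (apply the recurrence for n = 0, 1, 2, 3): a_0 = -1, a_1 = 1, a_2 = 3, a_3 = -13/6, a_4 = -29/24, a_5 = 1.

a_(n+2) = [-(n+1) a_(n+1) - 7 a_n] / ((n+1)(n+2)); check: a_0 = -1, a_1 = 1, a_2 = 3, a_3 = -13/6, a_4 = -29/24, a_5 = 1


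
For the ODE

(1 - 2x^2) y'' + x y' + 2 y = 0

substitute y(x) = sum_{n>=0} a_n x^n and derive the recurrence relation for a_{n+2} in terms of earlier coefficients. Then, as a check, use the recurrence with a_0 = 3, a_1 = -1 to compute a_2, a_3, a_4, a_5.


Substitute y = sum_n a_n x^n.
(1 - 2 x^2) y'' contributes (n+2)(n+1) a_{n+2} - 2 n(n-1) a_n at x^n.
x y'(x) contributes n a_n at x^n.
2 y(x) contributes 2 a_n at x^n.
Matching x^n: (n+2)(n+1) a_{n+2} + (-2 n(n-1) + n + 2) a_n = 0.
Thus a_{n+2} = (2 n(n-1) - n - 2) / ((n+1)(n+2)) * a_n.

Check with a_0 = 3, a_1 = -1 (apply the recurrence for n = 0, 1, 2, 3): a_0 = 3, a_1 = -1, a_2 = -3, a_3 = 1/2, a_4 = 0, a_5 = 7/40.

a_(n+2) = (2 n(n-1) - n - 2) / ((n+1)(n+2)) * a_n; check: a_0 = 3, a_1 = -1, a_2 = -3, a_3 = 1/2, a_4 = 0, a_5 = 7/40


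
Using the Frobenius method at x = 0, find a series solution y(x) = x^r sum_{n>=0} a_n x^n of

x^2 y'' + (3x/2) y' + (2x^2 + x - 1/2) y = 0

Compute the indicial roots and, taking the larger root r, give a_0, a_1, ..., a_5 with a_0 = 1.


Write in Frobenius form y'' + (p(x)/x) y' + (q(x)/x^2) y = 0:
  p(x) = 3/2,  q(x) = 2x^2 + x - 1/2.
Indicial equation: r(r-1) + (3/2) r + (-1/2) = 0 -> roots r_1 = 1/2, r_2 = -1.
Take r = r_1 = 1/2. Let y(x) = x^r sum_{n>=0} a_n x^n with a_0 = 1.
Substitute y = x^r sum a_n x^n and match x^{r+n}. The recurrence is
  D(n) a_n + 1 a_{n-1} + 2 a_{n-2} = 0,  where D(n) = (r+n)(r+n-1) + (3/2)(r+n) + (-1/2).
  a_n = [-1 a_{n-1} - 2 a_{n-2}] / D(n).
Since the indicial polynomial factors as (r - r_1)(r - r_2), D(n) = (r_1 + n - r_1)(r_1 + n - r_2) = n(n + 3/2).
Evaluating step by step (a_0 = 1):
  n = 1: D(1) = 1(1 + 3/2) = 5/2; numerator = -1(1) = -1; a_1 = (-1)/(5/2) = -2/5
  n = 2: D(2) = 2(2 + 3/2) = 7; numerator = -1(-2/5) - 2(1) = -8/5; a_2 = (-8/5)/(7) = -8/35
  n = 3: D(3) = 3(3 + 3/2) = 27/2; numerator = -1(-8/35) - 2(-2/5) = 36/35; a_3 = (36/35)/(27/2) = 8/105
  n = 4: D(4) = 4(4 + 3/2) = 22; numerator = -1(8/105) - 2(-8/35) = 8/21; a_4 = (8/21)/(22) = 4/231
  n = 5: D(5) = 5(5 + 3/2) = 65/2; numerator = -1(4/231) - 2(8/105) = -28/165; a_5 = (-28/165)/(65/2) = -56/10725

r = 1/2; a_0 = 1; a_1 = -2/5; a_2 = -8/35; a_3 = 8/105; a_4 = 4/231; a_5 = -56/10725


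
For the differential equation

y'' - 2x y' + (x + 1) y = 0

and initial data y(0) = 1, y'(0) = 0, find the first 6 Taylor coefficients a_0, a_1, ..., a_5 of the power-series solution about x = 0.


Ansatz: y(x) = sum_{n>=0} a_n x^n, so y'(x) = sum_{n>=1} n a_n x^(n-1) and y''(x) = sum_{n>=2} n(n-1) a_n x^(n-2).
Substitute into P(x) y'' + Q(x) y' + R(x) y = 0 with P(x) = 1, Q(x) = -2x, R(x) = x + 1, and match powers of x.
Initial conditions: a_0 = 1, a_1 = 0.
Setting the coefficient of each power of x to zero and solving order by order (substituting the coefficients already found):
  x^0: 2 a_2 + a_0 = 0  ->  2 a_2 = -a_0 = -1  ->  a_2 = -1/2
  x^1: 6 a_3 - a_1 + a_0 = 0  ->  6 a_3 = a_1 - a_0 = -1  ->  a_3 = -1/6
  x^2: 12 a_4 - 3 a_2 + a_1 = 0  ->  12 a_4 = 3 a_2 - a_1 = -3/2  ->  a_4 = -1/8
  x^3: 20 a_5 - 5 a_3 + a_2 = 0  ->  20 a_5 = 5 a_3 - a_2 = -1/3  ->  a_5 = -1/60
Truncated series: y(x) = 1 - (1/2) x^2 - (1/6) x^3 - (1/8) x^4 - (1/60) x^5 + O(x^6).

a_0 = 1; a_1 = 0; a_2 = -1/2; a_3 = -1/6; a_4 = -1/8; a_5 = -1/60


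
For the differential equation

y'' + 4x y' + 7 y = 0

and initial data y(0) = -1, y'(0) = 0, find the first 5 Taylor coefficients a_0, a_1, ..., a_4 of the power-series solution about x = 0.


Ansatz: y(x) = sum_{n>=0} a_n x^n, so y'(x) = sum_{n>=1} n a_n x^(n-1) and y''(x) = sum_{n>=2} n(n-1) a_n x^(n-2).
Substitute into P(x) y'' + Q(x) y' + R(x) y = 0 with P(x) = 1, Q(x) = 4x, R(x) = 7, and match powers of x.
Initial conditions: a_0 = -1, a_1 = 0.
Setting the coefficient of each power of x to zero and solving order by order (substituting the coefficients already found):
  x^0: 2 a_2 + 7 a_0 = 0  ->  2 a_2 = -7 a_0 = 7  ->  a_2 = 7/2
  x^1: 6 a_3 + 11 a_1 = 0  ->  6 a_3 = -11 a_1 = 0  ->  a_3 = 0
  x^2: 12 a_4 + 15 a_2 = 0  ->  12 a_4 = -15 a_2 = -105/2  ->  a_4 = -35/8
Truncated series: y(x) = -1 + (7/2) x^2 - (35/8) x^4 + O(x^5).

a_0 = -1; a_1 = 0; a_2 = 7/2; a_3 = 0; a_4 = -35/8


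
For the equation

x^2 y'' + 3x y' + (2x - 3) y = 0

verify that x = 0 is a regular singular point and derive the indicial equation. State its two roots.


Divide by x^2 to reach normal form y'' + P_1(x) y' + P_2(x) y = 0 with P_1(x) = 3/x and P_2(x) = 2/x - 3/x^2.
x = 0 is a singular point because the y'-coefficient 3/x has a pole at x = 0 and the y-coefficient 2/x - 3/x^2 has a pole at x = 0.
It is a regular singular point because x P_1(x) = p(x) = 3 and x^2 P_2(x) = q(x) = 2x - 3 are polynomials, hence analytic at x = 0.
p(0) = 3,  q(0) = -3.
Indicial equation: r(r-1) + p(0) r + q(0) = 0, i.e. r^2 + (p(0) - 1) r + q(0) = 0, i.e. r^2 + 2 r - 3 = 0.
Discriminant: (2)^2 - 4(-3) = 16, so r = (-2 ± 4)/2.
Solving: r_1 = 1, r_2 = -3.

indicial: r^2 + 2 r - 3 = 0; roots r_1 = 1, r_2 = -3


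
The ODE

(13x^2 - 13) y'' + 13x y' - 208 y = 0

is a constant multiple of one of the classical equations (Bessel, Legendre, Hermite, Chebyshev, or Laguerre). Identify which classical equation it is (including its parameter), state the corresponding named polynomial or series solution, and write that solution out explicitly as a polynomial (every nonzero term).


All three coefficients share the factor -13; dividing through by -13 gives  (1 - x^2) y'' - x y' + 16 y = 0.
This matches the Chebyshev equation (1 - x^2) y'' - x y' + n^2 y = 0 (note the -x y' term, not -2x y') with n^2 = 16, so n = 4; the polynomial solution is T_4(x).
With y = sum_k a_k x^k, matching x^k gives (k+2)(k+1) a_{k+2} = (k^2 - n^2) a_k = (k - 4)(k + 4) a_k. The right side vanishes at k = 4, so the series with the parity of 4 terminates at degree 4.
Standard normalization: leading coefficient of T_n is 2^(n-1), so a_4 = 2^3 = 8. Work downward with a_k = (k+1)(k+2) a_{k+2} / ((k - 4)(k + 4)):
  a_2 = (3)(4)(8) / ((2 - 4)(2 + 4)) = 96/(-12) = -8
  a_0 = (1)(2)(-8) / ((0 - 4)(0 + 4)) = -16/(-16) = 1
Hence T_4(x) = 8 x^4 - 8 x^2 + 1.

T_4(x); series = 8 x^4 - 8 x^2 + 1


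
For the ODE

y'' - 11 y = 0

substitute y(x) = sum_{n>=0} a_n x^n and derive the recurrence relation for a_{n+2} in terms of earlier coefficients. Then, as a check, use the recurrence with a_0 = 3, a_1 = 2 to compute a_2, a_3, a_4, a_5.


Substitute y = sum_n a_n x^n into y'' + (const) y = 0.
y''(x) = sum_{n>=0} (n+2)(n+1) a_{n+2} x^n.
The ODE becomes sum_n [(n+2)(n+1) a_{n+2} - 11 a_n] x^n = 0.
Setting each coefficient to zero gives the recurrence:
  (n+2)(n+1) a_{n+2} - 11 a_n = 0,
  a_{n+2} = 11 / ((n+1)(n+2)) a_n.

Check with a_0 = 3, a_1 = 2 (apply the recurrence for n = 0, 1, 2, 3): a_0 = 3, a_1 = 2, a_2 = 33/2, a_3 = 11/3, a_4 = 121/8, a_5 = 121/60.

a_{n+2} = 11/((n+1)(n+2)) * a_n; check: a_0 = 3, a_1 = 2, a_2 = 33/2, a_3 = 11/3, a_4 = 121/8, a_5 = 121/60


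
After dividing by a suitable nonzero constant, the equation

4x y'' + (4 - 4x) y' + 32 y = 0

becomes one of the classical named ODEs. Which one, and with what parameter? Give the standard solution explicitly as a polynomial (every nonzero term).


All three coefficients share the factor 4; dividing through by 4 gives  x y'' + (1 - x) y' + 8 y = 0.
This matches the Laguerre equation x y'' + (1 - x) y' + n y = 0 with n = 8; the polynomial solution is L_8(x).
With y = sum_k a_k x^k, matching x^k gives (k+1)k a_{k+1} + (k+1) a_{k+1} - k a_k + n a_k = 0, i.e. (k+1)^2 a_{k+1} = (k - n) a_k = (k - 8) a_k. The right side vanishes at k = 8, so the series terminates at degree 8.
Standard normalization L_n(0) = 1 gives a_0 = 1. Work upward with a_{k+1} = (k - 8) a_k / (k+1)^2:
  a_1 = (0 - 8)(1) / 1^2 = -8/1 = -8
  a_2 = (1 - 8)(-8) / 2^2 = 56/4 = 14
  a_3 = (2 - 8)(14) / 3^2 = -84/9 = -28/3
  a_4 = (3 - 8)(-28/3) / 4^2 = (140/3)/16 = 35/12
  a_5 = (4 - 8)(35/12) / 5^2 = (-35/3)/25 = -7/15
  a_6 = (5 - 8)(-7/15) / 6^2 = (7/5)/36 = 7/180
  a_7 = (6 - 8)(7/180) / 7^2 = (-7/90)/49 = -1/630
  a_8 = (7 - 8)(-1/630) / 8^2 = (1/630)/64 = 1/40320
Hence L_8(x) = x^8/40320 - x^7/630 + 7 x^6/180 - 7 x^5/15 + 35 x^4/12 - 28 x^3/3 + 14 x^2 - 8 x + 1.

L_8(x); series = x^8/40320 - x^7/630 + 7 x^6/180 - 7 x^5/15 + 35 x^4/12 - 28 x^3/3 + 14 x^2 - 8 x + 1


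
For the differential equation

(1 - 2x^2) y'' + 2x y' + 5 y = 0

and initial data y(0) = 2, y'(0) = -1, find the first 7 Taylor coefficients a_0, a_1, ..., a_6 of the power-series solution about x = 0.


Ansatz: y(x) = sum_{n>=0} a_n x^n, so y'(x) = sum_{n>=1} n a_n x^(n-1) and y''(x) = sum_{n>=2} n(n-1) a_n x^(n-2).
Substitute into P(x) y'' + Q(x) y' + R(x) y = 0 with P(x) = 1 - 2x^2, Q(x) = 2x, R(x) = 5, and match powers of x.
Initial conditions: a_0 = 2, a_1 = -1.
Setting the coefficient of each power of x to zero and solving order by order (substituting the coefficients already found):
  x^0: 2 a_2 + 5 a_0 = 0  ->  2 a_2 = -5 a_0 = -10  ->  a_2 = -5
  x^1: 6 a_3 + 7 a_1 = 0  ->  6 a_3 = -7 a_1 = 7  ->  a_3 = 7/6
  x^2: 12 a_4 + 5 a_2 = 0  ->  12 a_4 = -5 a_2 = 25  ->  a_4 = 25/12
  x^3: 20 a_5 - a_3 = 0  ->  20 a_5 = a_3 = 7/6  ->  a_5 = 7/120
  x^4: 30 a_6 - 11 a_4 = 0  ->  30 a_6 = 11 a_4 = 275/12  ->  a_6 = 55/72
Truncated series: y(x) = 2 - x - 5 x^2 + (7/6) x^3 + (25/12) x^4 + (7/120) x^5 + (55/72) x^6 + O(x^7).

a_0 = 2; a_1 = -1; a_2 = -5; a_3 = 7/6; a_4 = 25/12; a_5 = 7/120; a_6 = 55/72


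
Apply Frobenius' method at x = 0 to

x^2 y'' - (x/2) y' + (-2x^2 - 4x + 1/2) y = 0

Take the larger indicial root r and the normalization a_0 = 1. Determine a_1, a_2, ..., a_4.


Write in Frobenius form y'' + (p(x)/x) y' + (q(x)/x^2) y = 0:
  p(x) = -1/2,  q(x) = -2x^2 - 4x + 1/2.
Indicial equation: r(r-1) + (-1/2) r + (1/2) = 0 -> roots r_1 = 1, r_2 = 1/2.
Take r = r_1 = 1. Let y(x) = x^r sum_{n>=0} a_n x^n with a_0 = 1.
Substitute y = x^r sum a_n x^n and match x^{r+n}. The recurrence is
  D(n) a_n - 4 a_{n-1} - 2 a_{n-2} = 0,  where D(n) = (r+n)(r+n-1) + (-1/2)(r+n) + (1/2).
  a_n = [4 a_{n-1} + 2 a_{n-2}] / D(n).
Since the indicial polynomial factors as (r - r_1)(r - r_2), D(n) = (r_1 + n - r_1)(r_1 + n - r_2) = n(n + 1/2).
Evaluating step by step (a_0 = 1):
  n = 1: D(1) = 1(1 + 1/2) = 3/2; numerator = 4(1) = 4; a_1 = (4)/(3/2) = 8/3
  n = 2: D(2) = 2(2 + 1/2) = 5; numerator = 4(8/3) + 2(1) = 38/3; a_2 = (38/3)/(5) = 38/15
  n = 3: D(3) = 3(3 + 1/2) = 21/2; numerator = 4(38/15) + 2(8/3) = 232/15; a_3 = (232/15)/(21/2) = 464/315
  n = 4: D(4) = 4(4 + 1/2) = 18; numerator = 4(464/315) + 2(38/15) = 3452/315; a_4 = (3452/315)/(18) = 1726/2835

r = 1; a_0 = 1; a_1 = 8/3; a_2 = 38/15; a_3 = 464/315; a_4 = 1726/2835


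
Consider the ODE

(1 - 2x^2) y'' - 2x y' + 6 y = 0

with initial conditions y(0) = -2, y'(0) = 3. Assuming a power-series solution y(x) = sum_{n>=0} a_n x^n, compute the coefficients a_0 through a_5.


Ansatz: y(x) = sum_{n>=0} a_n x^n, so y'(x) = sum_{n>=1} n a_n x^(n-1) and y''(x) = sum_{n>=2} n(n-1) a_n x^(n-2).
Substitute into P(x) y'' + Q(x) y' + R(x) y = 0 with P(x) = 1 - 2x^2, Q(x) = -2x, R(x) = 6, and match powers of x.
Initial conditions: a_0 = -2, a_1 = 3.
Setting the coefficient of each power of x to zero and solving order by order (substituting the coefficients already found):
  x^0: 2 a_2 + 6 a_0 = 0  ->  2 a_2 = -6 a_0 = 12  ->  a_2 = 6
  x^1: 6 a_3 + 4 a_1 = 0  ->  6 a_3 = -4 a_1 = -12  ->  a_3 = -2
  x^2: 12 a_4 - 2 a_2 = 0  ->  12 a_4 = 2 a_2 = 12  ->  a_4 = 1
  x^3: 20 a_5 - 12 a_3 = 0  ->  20 a_5 = 12 a_3 = -24  ->  a_5 = -6/5
Truncated series: y(x) = -2 + 3 x + 6 x^2 - 2 x^3 + x^4 - (6/5) x^5 + O(x^6).

a_0 = -2; a_1 = 3; a_2 = 6; a_3 = -2; a_4 = 1; a_5 = -6/5


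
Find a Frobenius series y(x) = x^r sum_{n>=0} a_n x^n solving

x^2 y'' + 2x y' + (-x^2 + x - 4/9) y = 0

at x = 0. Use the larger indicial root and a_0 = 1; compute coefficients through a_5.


Write in Frobenius form y'' + (p(x)/x) y' + (q(x)/x^2) y = 0:
  p(x) = 2,  q(x) = -x^2 + x - 4/9.
Indicial equation: r(r-1) + (2) r + (-4/9) = 0 -> roots r_1 = 1/3, r_2 = -4/3.
Take r = r_1 = 1/3. Let y(x) = x^r sum_{n>=0} a_n x^n with a_0 = 1.
Substitute y = x^r sum a_n x^n and match x^{r+n}. The recurrence is
  D(n) a_n + 1 a_{n-1} - 1 a_{n-2} = 0,  where D(n) = (r+n)(r+n-1) + (2)(r+n) + (-4/9).
  a_n = [-1 a_{n-1} + 1 a_{n-2}] / D(n).
Since the indicial polynomial factors as (r - r_1)(r - r_2), D(n) = (r_1 + n - r_1)(r_1 + n - r_2) = n(n + 5/3).
Evaluating step by step (a_0 = 1):
  n = 1: D(1) = 1(1 + 5/3) = 8/3; numerator = -1(1) = -1; a_1 = (-1)/(8/3) = -3/8
  n = 2: D(2) = 2(2 + 5/3) = 22/3; numerator = -1(-3/8) + 1(1) = 11/8; a_2 = (11/8)/(22/3) = 3/16
  n = 3: D(3) = 3(3 + 5/3) = 14; numerator = -1(3/16) + 1(-3/8) = -9/16; a_3 = (-9/16)/(14) = -9/224
  n = 4: D(4) = 4(4 + 5/3) = 68/3; numerator = -1(-9/224) + 1(3/16) = 51/224; a_4 = (51/224)/(68/3) = 9/896
  n = 5: D(5) = 5(5 + 5/3) = 100/3; numerator = -1(9/896) + 1(-9/224) = -45/896; a_5 = (-45/896)/(100/3) = -27/17920

r = 1/3; a_0 = 1; a_1 = -3/8; a_2 = 3/16; a_3 = -9/224; a_4 = 9/896; a_5 = -27/17920


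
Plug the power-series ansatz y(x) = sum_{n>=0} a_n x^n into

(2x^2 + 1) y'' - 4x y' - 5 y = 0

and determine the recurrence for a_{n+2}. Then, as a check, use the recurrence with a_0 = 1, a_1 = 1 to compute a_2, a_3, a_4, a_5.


Substitute y = sum_n a_n x^n.
(1 + 2 x^2) y'' contributes (n+2)(n+1) a_{n+2} + 2 n(n-1) a_n at x^n.
-4 x y'(x) contributes -4 n a_n at x^n.
-5 y(x) contributes -5 a_n at x^n.
Matching x^n: (n+2)(n+1) a_{n+2} + (2 n(n-1) - 4 n - 5) a_n = 0.
Thus a_{n+2} = (-2 n(n-1) + 4 n + 5) / ((n+1)(n+2)) * a_n.

Check with a_0 = 1, a_1 = 1 (apply the recurrence for n = 0, 1, 2, 3): a_0 = 1, a_1 = 1, a_2 = 5/2, a_3 = 3/2, a_4 = 15/8, a_5 = 3/8.

a_(n+2) = (-2 n(n-1) + 4 n + 5) / ((n+1)(n+2)) * a_n; check: a_0 = 1, a_1 = 1, a_2 = 5/2, a_3 = 3/2, a_4 = 15/8, a_5 = 3/8


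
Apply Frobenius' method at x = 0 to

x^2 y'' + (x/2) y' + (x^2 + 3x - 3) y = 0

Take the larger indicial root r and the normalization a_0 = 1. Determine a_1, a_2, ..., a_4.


Write in Frobenius form y'' + (p(x)/x) y' + (q(x)/x^2) y = 0:
  p(x) = 1/2,  q(x) = x^2 + 3x - 3.
Indicial equation: r(r-1) + (1/2) r + (-3) = 0 -> roots r_1 = 2, r_2 = -3/2.
Take r = r_1 = 2. Let y(x) = x^r sum_{n>=0} a_n x^n with a_0 = 1.
Substitute y = x^r sum a_n x^n and match x^{r+n}. The recurrence is
  D(n) a_n + 3 a_{n-1} + 1 a_{n-2} = 0,  where D(n) = (r+n)(r+n-1) + (1/2)(r+n) + (-3).
  a_n = [-3 a_{n-1} - 1 a_{n-2}] / D(n).
Since the indicial polynomial factors as (r - r_1)(r - r_2), D(n) = (r_1 + n - r_1)(r_1 + n - r_2) = n(n + 7/2).
Evaluating step by step (a_0 = 1):
  n = 1: D(1) = 1(1 + 7/2) = 9/2; numerator = -3(1) = -3; a_1 = (-3)/(9/2) = -2/3
  n = 2: D(2) = 2(2 + 7/2) = 11; numerator = -3(-2/3) - 1(1) = 1; a_2 = (1)/(11) = 1/11
  n = 3: D(3) = 3(3 + 7/2) = 39/2; numerator = -3(1/11) - 1(-2/3) = 13/33; a_3 = (13/33)/(39/2) = 2/99
  n = 4: D(4) = 4(4 + 7/2) = 30; numerator = -3(2/99) - 1(1/11) = -5/33; a_4 = (-5/33)/(30) = -1/198

r = 2; a_0 = 1; a_1 = -2/3; a_2 = 1/11; a_3 = 2/99; a_4 = -1/198


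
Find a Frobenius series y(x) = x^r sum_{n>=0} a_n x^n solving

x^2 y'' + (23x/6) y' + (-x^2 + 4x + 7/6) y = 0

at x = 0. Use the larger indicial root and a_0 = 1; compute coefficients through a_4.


Write in Frobenius form y'' + (p(x)/x) y' + (q(x)/x^2) y = 0:
  p(x) = 23/6,  q(x) = -x^2 + 4x + 7/6.
Indicial equation: r(r-1) + (23/6) r + (7/6) = 0 -> roots r_1 = -1/2, r_2 = -7/3.
Take r = r_1 = -1/2. Let y(x) = x^r sum_{n>=0} a_n x^n with a_0 = 1.
Substitute y = x^r sum a_n x^n and match x^{r+n}. The recurrence is
  D(n) a_n + 4 a_{n-1} - 1 a_{n-2} = 0,  where D(n) = (r+n)(r+n-1) + (23/6)(r+n) + (7/6).
  a_n = [-4 a_{n-1} + 1 a_{n-2}] / D(n).
Since the indicial polynomial factors as (r - r_1)(r - r_2), D(n) = (r_1 + n - r_1)(r_1 + n - r_2) = n(n + 11/6).
Evaluating step by step (a_0 = 1):
  n = 1: D(1) = 1(1 + 11/6) = 17/6; numerator = -4(1) = -4; a_1 = (-4)/(17/6) = -24/17
  n = 2: D(2) = 2(2 + 11/6) = 23/3; numerator = -4(-24/17) + 1(1) = 113/17; a_2 = (113/17)/(23/3) = 339/391
  n = 3: D(3) = 3(3 + 11/6) = 29/2; numerator = -4(339/391) + 1(-24/17) = -1908/391; a_3 = (-1908/391)/(29/2) = -3816/11339
  n = 4: D(4) = 4(4 + 11/6) = 70/3; numerator = -4(-3816/11339) + 1(339/391) = 25095/11339; a_4 = (25095/11339)/(70/3) = 2151/22678

r = -1/2; a_0 = 1; a_1 = -24/17; a_2 = 339/391; a_3 = -3816/11339; a_4 = 2151/22678


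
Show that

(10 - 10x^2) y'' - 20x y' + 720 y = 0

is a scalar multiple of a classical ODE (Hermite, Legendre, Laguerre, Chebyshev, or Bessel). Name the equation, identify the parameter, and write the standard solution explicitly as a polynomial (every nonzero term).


All three coefficients share the factor 10; dividing through by 10 gives  (1 - x^2) y'' - 2x y' + 72 y = 0.
This matches the Legendre equation (1 - x^2) y'' - 2x y' + n(n+1) y = 0 (note the -2x y' term) with n(n+1) = 72, so n = 8; the polynomial solution is P_8(x).
With y = sum_k a_k x^k, matching x^k gives (k+2)(k+1) a_{k+2} = [k(k+1) - n(n+1)] a_k = (k - 8)(k + 9) a_k. The right side vanishes at k = 8, so the series with the parity of 8 terminates at degree 8.
Standard normalization (P_n(1) = 1): leading coefficient (2n)!/(2^n (n!)^2) = 20922789888000/(256*1625702400) = 6435/128, so a_8 = 6435/128. Work downward with a_k = (k+1)(k+2) a_{k+2} / ((k - 8)(k + 9)):
  a_6 = (7)(8)(6435/128) / ((6 - 8)(6 + 9)) = (45045/16)/(-30) = -3003/32
  a_4 = (5)(6)(-3003/32) / ((4 - 8)(4 + 9)) = (-45045/16)/(-52) = 3465/64
  a_2 = (3)(4)(3465/64) / ((2 - 8)(2 + 9)) = (10395/16)/(-66) = -315/32
  a_0 = (1)(2)(-315/32) / ((0 - 8)(0 + 9)) = (-315/16)/(-72) = 35/128
Hence P_8(x) = 6435 x^8/128 - 3003 x^6/32 + 3465 x^4/64 - 315 x^2/32 + 35/128.

P_8(x); series = 6435 x^8/128 - 3003 x^6/32 + 3465 x^4/64 - 315 x^2/32 + 35/128


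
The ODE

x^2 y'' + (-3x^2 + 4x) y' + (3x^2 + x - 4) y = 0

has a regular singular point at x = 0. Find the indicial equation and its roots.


Divide by x^2 to reach normal form y'' + P_1(x) y' + P_2(x) y = 0 with P_1(x) = -3 + 4/x and P_2(x) = 3 + 1/x - 4/x^2.
x = 0 is a singular point because the y'-coefficient -3 + 4/x has a pole at x = 0 and the y-coefficient 3 + 1/x - 4/x^2 has a pole at x = 0.
It is a regular singular point because x P_1(x) = p(x) = 4 - 3x and x^2 P_2(x) = q(x) = 3x^2 + x - 4 are polynomials, hence analytic at x = 0.
p(0) = 4,  q(0) = -4.
Indicial equation: r(r-1) + p(0) r + q(0) = 0, i.e. r^2 + (p(0) - 1) r + q(0) = 0, i.e. r^2 + 3 r - 4 = 0.
Discriminant: (3)^2 - 4(-4) = 25, so r = (-3 ± 5)/2.
Solving: r_1 = 1, r_2 = -4.

indicial: r^2 + 3 r - 4 = 0; roots r_1 = 1, r_2 = -4


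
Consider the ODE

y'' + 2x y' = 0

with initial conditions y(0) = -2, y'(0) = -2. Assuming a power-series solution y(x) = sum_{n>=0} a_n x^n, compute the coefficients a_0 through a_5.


Ansatz: y(x) = sum_{n>=0} a_n x^n, so y'(x) = sum_{n>=1} n a_n x^(n-1) and y''(x) = sum_{n>=2} n(n-1) a_n x^(n-2).
Substitute into P(x) y'' + Q(x) y' + R(x) y = 0 with P(x) = 1, Q(x) = 2x, R(x) = 0, and match powers of x.
Initial conditions: a_0 = -2, a_1 = -2.
Setting the coefficient of each power of x to zero and solving order by order (substituting the coefficients already found):
  x^0: 2 a_2 = 0  ->  a_2 = 0
  x^1: 6 a_3 + 2 a_1 = 0  ->  6 a_3 = -2 a_1 = 4  ->  a_3 = 2/3
  x^2: 12 a_4 + 4 a_2 = 0  ->  12 a_4 = -4 a_2 = 0  ->  a_4 = 0
  x^3: 20 a_5 + 6 a_3 = 0  ->  20 a_5 = -6 a_3 = -4  ->  a_5 = -1/5
Truncated series: y(x) = -2 - 2 x + (2/3) x^3 - (1/5) x^5 + O(x^6).

a_0 = -2; a_1 = -2; a_2 = 0; a_3 = 2/3; a_4 = 0; a_5 = -1/5


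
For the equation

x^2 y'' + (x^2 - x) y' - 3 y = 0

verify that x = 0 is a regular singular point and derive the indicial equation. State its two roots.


Divide by x^2 to reach normal form y'' + P_1(x) y' + P_2(x) y = 0 with P_1(x) = 1 - 1/x and P_2(x) = -3/x^2.
x = 0 is a singular point because the y'-coefficient 1 - 1/x has a pole at x = 0 and the y-coefficient -3/x^2 has a pole at x = 0.
It is a regular singular point because x P_1(x) = p(x) = x - 1 and x^2 P_2(x) = q(x) = -3 are polynomials, hence analytic at x = 0.
p(0) = -1,  q(0) = -3.
Indicial equation: r(r-1) + p(0) r + q(0) = 0, i.e. r^2 + (p(0) - 1) r + q(0) = 0, i.e. r^2 - 2 r - 3 = 0.
Discriminant: (-2)^2 - 4(-3) = 16, so r = (2 ± 4)/2.
Solving: r_1 = 3, r_2 = -1.

indicial: r^2 - 2 r - 3 = 0; roots r_1 = 3, r_2 = -1


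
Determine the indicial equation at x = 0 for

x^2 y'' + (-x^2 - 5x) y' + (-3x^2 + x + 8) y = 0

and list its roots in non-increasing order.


Divide by x^2 to reach normal form y'' + P_1(x) y' + P_2(x) y = 0 with P_1(x) = -1 - 5/x and P_2(x) = -3 + 1/x + 8/x^2.
x = 0 is a singular point because the y'-coefficient -1 - 5/x has a pole at x = 0 and the y-coefficient -3 + 1/x + 8/x^2 has a pole at x = 0.
It is a regular singular point because x P_1(x) = p(x) = -x - 5 and x^2 P_2(x) = q(x) = -3x^2 + x + 8 are polynomials, hence analytic at x = 0.
p(0) = -5,  q(0) = 8.
Indicial equation: r(r-1) + p(0) r + q(0) = 0, i.e. r^2 + (p(0) - 1) r + q(0) = 0, i.e. r^2 - 6 r + 8 = 0.
Discriminant: (-6)^2 - 4(8) = 4, so r = (6 ± 2)/2.
Solving: r_1 = 4, r_2 = 2.

indicial: r^2 - 6 r + 8 = 0; roots r_1 = 4, r_2 = 2


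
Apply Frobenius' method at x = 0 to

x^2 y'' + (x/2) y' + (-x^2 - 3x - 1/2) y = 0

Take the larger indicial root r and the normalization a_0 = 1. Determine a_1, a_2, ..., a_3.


Write in Frobenius form y'' + (p(x)/x) y' + (q(x)/x^2) y = 0:
  p(x) = 1/2,  q(x) = -x^2 - 3x - 1/2.
Indicial equation: r(r-1) + (1/2) r + (-1/2) = 0 -> roots r_1 = 1, r_2 = -1/2.
Take r = r_1 = 1. Let y(x) = x^r sum_{n>=0} a_n x^n with a_0 = 1.
Substitute y = x^r sum a_n x^n and match x^{r+n}. The recurrence is
  D(n) a_n - 3 a_{n-1} - 1 a_{n-2} = 0,  where D(n) = (r+n)(r+n-1) + (1/2)(r+n) + (-1/2).
  a_n = [3 a_{n-1} + 1 a_{n-2}] / D(n).
Since the indicial polynomial factors as (r - r_1)(r - r_2), D(n) = (r_1 + n - r_1)(r_1 + n - r_2) = n(n + 3/2).
Evaluating step by step (a_0 = 1):
  n = 1: D(1) = 1(1 + 3/2) = 5/2; numerator = 3(1) = 3; a_1 = (3)/(5/2) = 6/5
  n = 2: D(2) = 2(2 + 3/2) = 7; numerator = 3(6/5) + 1(1) = 23/5; a_2 = (23/5)/(7) = 23/35
  n = 3: D(3) = 3(3 + 3/2) = 27/2; numerator = 3(23/35) + 1(6/5) = 111/35; a_3 = (111/35)/(27/2) = 74/315

r = 1; a_0 = 1; a_1 = 6/5; a_2 = 23/35; a_3 = 74/315


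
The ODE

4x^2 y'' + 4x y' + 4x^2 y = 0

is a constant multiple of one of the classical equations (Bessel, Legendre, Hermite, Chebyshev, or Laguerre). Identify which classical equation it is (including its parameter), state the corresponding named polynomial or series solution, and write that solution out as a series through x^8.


All three coefficients share the factor 4; dividing through by 4 gives  x^2 y'' + x y' + x^2 y = 0.
This matches the Bessel equation x^2 y'' + x y' + (x^2 - nu^2) y = 0 with nu^2 = 0, so nu = 0; the solution bounded at x = 0 is J_0(x).
Frobenius at x = 0: indicial roots ±nu; for r = nu the recurrence k(k + 2nu) c_k = -c_{k-2} gives the standard series J_nu(x) = sum_{k>=0} (-1)^k / (k! (k+nu)!) (x/2)^(2k+nu). Evaluate the first 5 terms:
  k = 0: (-1)^0 / (0! * 0! * 2^0) x^0 = 1/(1*1*1) x^0 = (1) x^0
  k = 1: (-1)^1 / (1! * 1! * 2^2) x^2 = -1/(1*1*4) x^2 = (-1/4) x^2
  k = 2: (-1)^2 / (2! * 2! * 2^4) x^4 = 1/(2*2*16) x^4 = (1/64) x^4
  k = 3: (-1)^3 / (3! * 3! * 2^6) x^6 = -1/(6*6*64) x^6 = (-1/2304) x^6
  k = 4: (-1)^4 / (4! * 4! * 2^8) x^8 = 1/(24*24*256) x^8 = (1/147456) x^8
Hence J_0(x) = x^8/147456 - x^6/2304 + x^4/64 - x^2/4 + 1 + ....

J_0(x); series = x^8/147456 - x^6/2304 + x^4/64 - x^2/4 + 1


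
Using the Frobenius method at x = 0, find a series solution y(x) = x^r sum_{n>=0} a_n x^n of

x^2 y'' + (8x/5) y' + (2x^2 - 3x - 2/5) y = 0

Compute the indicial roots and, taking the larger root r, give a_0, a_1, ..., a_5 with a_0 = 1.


Write in Frobenius form y'' + (p(x)/x) y' + (q(x)/x^2) y = 0:
  p(x) = 8/5,  q(x) = 2x^2 - 3x - 2/5.
Indicial equation: r(r-1) + (8/5) r + (-2/5) = 0 -> roots r_1 = 2/5, r_2 = -1.
Take r = r_1 = 2/5. Let y(x) = x^r sum_{n>=0} a_n x^n with a_0 = 1.
Substitute y = x^r sum a_n x^n and match x^{r+n}. The recurrence is
  D(n) a_n - 3 a_{n-1} + 2 a_{n-2} = 0,  where D(n) = (r+n)(r+n-1) + (8/5)(r+n) + (-2/5).
  a_n = [3 a_{n-1} - 2 a_{n-2}] / D(n).
Since the indicial polynomial factors as (r - r_1)(r - r_2), D(n) = (r_1 + n - r_1)(r_1 + n - r_2) = n(n + 7/5).
Evaluating step by step (a_0 = 1):
  n = 1: D(1) = 1(1 + 7/5) = 12/5; numerator = 3(1) = 3; a_1 = (3)/(12/5) = 5/4
  n = 2: D(2) = 2(2 + 7/5) = 34/5; numerator = 3(5/4) - 2(1) = 7/4; a_2 = (7/4)/(34/5) = 35/136
  n = 3: D(3) = 3(3 + 7/5) = 66/5; numerator = 3(35/136) - 2(5/4) = -235/136; a_3 = (-235/136)/(66/5) = -1175/8976
  n = 4: D(4) = 4(4 + 7/5) = 108/5; numerator = 3(-1175/8976) - 2(35/136) = -2715/2992; a_4 = (-2715/2992)/(108/5) = -4525/107712
  n = 5: D(5) = 5(5 + 7/5) = 32; numerator = 3(-4525/107712) - 2(-1175/8976) = 1625/11968; a_5 = (1625/11968)/(32) = 1625/382976

r = 2/5; a_0 = 1; a_1 = 5/4; a_2 = 35/136; a_3 = -1175/8976; a_4 = -4525/107712; a_5 = 1625/382976


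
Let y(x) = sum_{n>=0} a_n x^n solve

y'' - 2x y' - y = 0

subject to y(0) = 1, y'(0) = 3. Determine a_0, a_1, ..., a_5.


Ansatz: y(x) = sum_{n>=0} a_n x^n, so y'(x) = sum_{n>=1} n a_n x^(n-1) and y''(x) = sum_{n>=2} n(n-1) a_n x^(n-2).
Substitute into P(x) y'' + Q(x) y' + R(x) y = 0 with P(x) = 1, Q(x) = -2x, R(x) = -1, and match powers of x.
Initial conditions: a_0 = 1, a_1 = 3.
Setting the coefficient of each power of x to zero and solving order by order (substituting the coefficients already found):
  x^0: 2 a_2 - a_0 = 0  ->  2 a_2 = a_0 = 1  ->  a_2 = 1/2
  x^1: 6 a_3 - 3 a_1 = 0  ->  6 a_3 = 3 a_1 = 9  ->  a_3 = 3/2
  x^2: 12 a_4 - 5 a_2 = 0  ->  12 a_4 = 5 a_2 = 5/2  ->  a_4 = 5/24
  x^3: 20 a_5 - 7 a_3 = 0  ->  20 a_5 = 7 a_3 = 21/2  ->  a_5 = 21/40
Truncated series: y(x) = 1 + 3 x + (1/2) x^2 + (3/2) x^3 + (5/24) x^4 + (21/40) x^5 + O(x^6).

a_0 = 1; a_1 = 3; a_2 = 1/2; a_3 = 3/2; a_4 = 5/24; a_5 = 21/40


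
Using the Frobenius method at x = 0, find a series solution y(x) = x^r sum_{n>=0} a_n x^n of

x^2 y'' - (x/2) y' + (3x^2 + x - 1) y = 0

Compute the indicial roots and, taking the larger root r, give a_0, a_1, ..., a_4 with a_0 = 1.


Write in Frobenius form y'' + (p(x)/x) y' + (q(x)/x^2) y = 0:
  p(x) = -1/2,  q(x) = 3x^2 + x - 1.
Indicial equation: r(r-1) + (-1/2) r + (-1) = 0 -> roots r_1 = 2, r_2 = -1/2.
Take r = r_1 = 2. Let y(x) = x^r sum_{n>=0} a_n x^n with a_0 = 1.
Substitute y = x^r sum a_n x^n and match x^{r+n}. The recurrence is
  D(n) a_n + 1 a_{n-1} + 3 a_{n-2} = 0,  where D(n) = (r+n)(r+n-1) + (-1/2)(r+n) + (-1).
  a_n = [-1 a_{n-1} - 3 a_{n-2}] / D(n).
Since the indicial polynomial factors as (r - r_1)(r - r_2), D(n) = (r_1 + n - r_1)(r_1 + n - r_2) = n(n + 5/2).
Evaluating step by step (a_0 = 1):
  n = 1: D(1) = 1(1 + 5/2) = 7/2; numerator = -1(1) = -1; a_1 = (-1)/(7/2) = -2/7
  n = 2: D(2) = 2(2 + 5/2) = 9; numerator = -1(-2/7) - 3(1) = -19/7; a_2 = (-19/7)/(9) = -19/63
  n = 3: D(3) = 3(3 + 5/2) = 33/2; numerator = -1(-19/63) - 3(-2/7) = 73/63; a_3 = (73/63)/(33/2) = 146/2079
  n = 4: D(4) = 4(4 + 5/2) = 26; numerator = -1(146/2079) - 3(-19/63) = 1735/2079; a_4 = (1735/2079)/(26) = 1735/54054

r = 2; a_0 = 1; a_1 = -2/7; a_2 = -19/63; a_3 = 146/2079; a_4 = 1735/54054


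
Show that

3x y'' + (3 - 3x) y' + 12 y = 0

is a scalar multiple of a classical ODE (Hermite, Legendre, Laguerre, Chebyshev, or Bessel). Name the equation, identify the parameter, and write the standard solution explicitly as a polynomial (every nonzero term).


All three coefficients share the factor 3; dividing through by 3 gives  x y'' + (1 - x) y' + 4 y = 0.
This matches the Laguerre equation x y'' + (1 - x) y' + n y = 0 with n = 4; the polynomial solution is L_4(x).
With y = sum_k a_k x^k, matching x^k gives (k+1)k a_{k+1} + (k+1) a_{k+1} - k a_k + n a_k = 0, i.e. (k+1)^2 a_{k+1} = (k - n) a_k = (k - 4) a_k. The right side vanishes at k = 4, so the series terminates at degree 4.
Standard normalization L_n(0) = 1 gives a_0 = 1. Work upward with a_{k+1} = (k - 4) a_k / (k+1)^2:
  a_1 = (0 - 4)(1) / 1^2 = -4/1 = -4
  a_2 = (1 - 4)(-4) / 2^2 = 12/4 = 3
  a_3 = (2 - 4)(3) / 3^2 = -6/9 = -2/3
  a_4 = (3 - 4)(-2/3) / 4^2 = (2/3)/16 = 1/24
Hence L_4(x) = x^4/24 - 2 x^3/3 + 3 x^2 - 4 x + 1.

L_4(x); series = x^4/24 - 2 x^3/3 + 3 x^2 - 4 x + 1


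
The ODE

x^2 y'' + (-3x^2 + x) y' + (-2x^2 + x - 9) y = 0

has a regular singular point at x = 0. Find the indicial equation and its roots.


Divide by x^2 to reach normal form y'' + P_1(x) y' + P_2(x) y = 0 with P_1(x) = -3 + 1/x and P_2(x) = -2 + 1/x - 9/x^2.
x = 0 is a singular point because the y'-coefficient -3 + 1/x has a pole at x = 0 and the y-coefficient -2 + 1/x - 9/x^2 has a pole at x = 0.
It is a regular singular point because x P_1(x) = p(x) = 1 - 3x and x^2 P_2(x) = q(x) = -2x^2 + x - 9 are polynomials, hence analytic at x = 0.
p(0) = 1,  q(0) = -9.
Indicial equation: r(r-1) + p(0) r + q(0) = 0, i.e. r^2 + (p(0) - 1) r + q(0) = 0, i.e. r^2 - 9 = 0.
Discriminant: (0)^2 - 4(-9) = 36, so r = (0 ± 6)/2.
Solving: r_1 = 3, r_2 = -3.

indicial: r^2 - 9 = 0; roots r_1 = 3, r_2 = -3


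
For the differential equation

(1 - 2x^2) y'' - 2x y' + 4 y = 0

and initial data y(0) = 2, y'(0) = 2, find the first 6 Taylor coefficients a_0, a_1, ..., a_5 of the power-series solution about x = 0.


Ansatz: y(x) = sum_{n>=0} a_n x^n, so y'(x) = sum_{n>=1} n a_n x^(n-1) and y''(x) = sum_{n>=2} n(n-1) a_n x^(n-2).
Substitute into P(x) y'' + Q(x) y' + R(x) y = 0 with P(x) = 1 - 2x^2, Q(x) = -2x, R(x) = 4, and match powers of x.
Initial conditions: a_0 = 2, a_1 = 2.
Setting the coefficient of each power of x to zero and solving order by order (substituting the coefficients already found):
  x^0: 2 a_2 + 4 a_0 = 0  ->  2 a_2 = -4 a_0 = -8  ->  a_2 = -4
  x^1: 6 a_3 + 2 a_1 = 0  ->  6 a_3 = -2 a_1 = -4  ->  a_3 = -2/3
  x^2: 12 a_4 - 4 a_2 = 0  ->  12 a_4 = 4 a_2 = -16  ->  a_4 = -4/3
  x^3: 20 a_5 - 14 a_3 = 0  ->  20 a_5 = 14 a_3 = -28/3  ->  a_5 = -7/15
Truncated series: y(x) = 2 + 2 x - 4 x^2 - (2/3) x^3 - (4/3) x^4 - (7/15) x^5 + O(x^6).

a_0 = 2; a_1 = 2; a_2 = -4; a_3 = -2/3; a_4 = -4/3; a_5 = -7/15


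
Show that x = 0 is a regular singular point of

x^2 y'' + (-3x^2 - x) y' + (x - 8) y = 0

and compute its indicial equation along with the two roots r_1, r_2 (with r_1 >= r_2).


Divide by x^2 to reach normal form y'' + P_1(x) y' + P_2(x) y = 0 with P_1(x) = -3 - 1/x and P_2(x) = 1/x - 8/x^2.
x = 0 is a singular point because the y'-coefficient -3 - 1/x has a pole at x = 0 and the y-coefficient 1/x - 8/x^2 has a pole at x = 0.
It is a regular singular point because x P_1(x) = p(x) = -3x - 1 and x^2 P_2(x) = q(x) = x - 8 are polynomials, hence analytic at x = 0.
p(0) = -1,  q(0) = -8.
Indicial equation: r(r-1) + p(0) r + q(0) = 0, i.e. r^2 + (p(0) - 1) r + q(0) = 0, i.e. r^2 - 2 r - 8 = 0.
Discriminant: (-2)^2 - 4(-8) = 36, so r = (2 ± 6)/2.
Solving: r_1 = 4, r_2 = -2.

indicial: r^2 - 2 r - 8 = 0; roots r_1 = 4, r_2 = -2
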